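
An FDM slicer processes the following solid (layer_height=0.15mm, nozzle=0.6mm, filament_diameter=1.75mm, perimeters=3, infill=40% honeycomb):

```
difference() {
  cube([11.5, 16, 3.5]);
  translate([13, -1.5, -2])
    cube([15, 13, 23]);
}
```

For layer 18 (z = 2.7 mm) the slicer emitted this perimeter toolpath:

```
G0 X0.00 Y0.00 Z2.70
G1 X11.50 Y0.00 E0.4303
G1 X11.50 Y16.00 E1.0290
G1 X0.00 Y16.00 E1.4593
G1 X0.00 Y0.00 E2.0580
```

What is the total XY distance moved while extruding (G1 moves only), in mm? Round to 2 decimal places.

55.00 mm

Sum the Euclidean lengths of each G1 segment: total = 55.00 mm.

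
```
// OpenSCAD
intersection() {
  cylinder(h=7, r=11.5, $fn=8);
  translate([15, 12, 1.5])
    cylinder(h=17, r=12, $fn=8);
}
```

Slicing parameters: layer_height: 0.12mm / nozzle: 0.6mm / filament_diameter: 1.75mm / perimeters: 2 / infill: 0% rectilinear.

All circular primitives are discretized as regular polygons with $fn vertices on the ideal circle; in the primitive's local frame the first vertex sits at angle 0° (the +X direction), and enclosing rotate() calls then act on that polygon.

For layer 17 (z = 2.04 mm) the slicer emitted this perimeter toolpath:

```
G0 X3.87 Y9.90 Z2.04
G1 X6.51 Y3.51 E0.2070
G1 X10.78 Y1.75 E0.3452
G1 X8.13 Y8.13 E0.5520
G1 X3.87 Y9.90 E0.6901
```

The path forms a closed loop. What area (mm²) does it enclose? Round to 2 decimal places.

22.56 mm²

Apply the shoelace formula to the sequence of (X, Y) vertices; enclosed area = 22.56 mm².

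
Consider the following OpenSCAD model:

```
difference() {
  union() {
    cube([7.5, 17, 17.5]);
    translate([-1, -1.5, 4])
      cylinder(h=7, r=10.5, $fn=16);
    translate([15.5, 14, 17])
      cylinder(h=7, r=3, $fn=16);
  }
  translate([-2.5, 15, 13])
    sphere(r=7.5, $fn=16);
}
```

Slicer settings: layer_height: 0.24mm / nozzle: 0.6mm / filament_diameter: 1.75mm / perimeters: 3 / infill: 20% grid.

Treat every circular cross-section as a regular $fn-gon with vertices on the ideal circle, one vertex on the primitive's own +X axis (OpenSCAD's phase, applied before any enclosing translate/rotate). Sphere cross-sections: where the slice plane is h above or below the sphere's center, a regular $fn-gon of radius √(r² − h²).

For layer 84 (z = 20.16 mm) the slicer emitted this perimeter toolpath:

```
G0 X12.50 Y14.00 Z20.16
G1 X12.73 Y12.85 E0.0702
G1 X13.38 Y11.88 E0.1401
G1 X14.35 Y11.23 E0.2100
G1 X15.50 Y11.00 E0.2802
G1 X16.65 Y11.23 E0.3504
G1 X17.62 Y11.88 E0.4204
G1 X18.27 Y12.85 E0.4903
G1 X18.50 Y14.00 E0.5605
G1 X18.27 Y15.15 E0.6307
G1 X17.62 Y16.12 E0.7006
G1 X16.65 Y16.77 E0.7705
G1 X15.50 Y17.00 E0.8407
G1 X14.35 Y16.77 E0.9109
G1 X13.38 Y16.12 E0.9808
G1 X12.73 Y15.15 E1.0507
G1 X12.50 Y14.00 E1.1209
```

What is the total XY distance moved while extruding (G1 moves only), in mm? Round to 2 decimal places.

18.72 mm

Sum the Euclidean lengths of each G1 segment: total = 18.72 mm.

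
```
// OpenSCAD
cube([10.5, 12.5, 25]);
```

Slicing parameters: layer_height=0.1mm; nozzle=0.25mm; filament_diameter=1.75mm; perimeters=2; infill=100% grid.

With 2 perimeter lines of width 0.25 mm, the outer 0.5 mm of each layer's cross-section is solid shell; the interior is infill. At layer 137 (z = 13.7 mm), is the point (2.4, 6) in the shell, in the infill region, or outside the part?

infill

At z = 13.7 mm: the cube is present — its section is the full 10.5×12.5 rectangle. Overall, the cross-section is a single solid region. The nearest boundary edge runs (0.00, 12.50)→(0.00, 0.00); distance from the point to it = 2.40 mm. The point is inside the cross-section and 2.40 mm from the nearest boundary — more than the 0.5 mm shell width (2 × 0.25), so it's in the infill interior.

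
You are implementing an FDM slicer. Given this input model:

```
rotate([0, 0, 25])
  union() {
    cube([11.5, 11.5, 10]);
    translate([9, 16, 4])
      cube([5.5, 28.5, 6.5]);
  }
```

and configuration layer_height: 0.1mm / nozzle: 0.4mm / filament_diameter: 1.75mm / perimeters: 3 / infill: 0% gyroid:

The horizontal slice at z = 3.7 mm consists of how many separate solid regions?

1

At z = 3.7 mm: the cube (footprint 11.5×11.5) is included at this height; the cube at (9, 16) does not reach this height (z outside [4, 10.5]); Taking the union: only the 11.5×11.5 cube is present, so the union is just that shape — 1 connected region; (rotated 25° about Z; rotation is an isometry so areas/perimeters/island counts are preserved). The result has 1 disconnected region.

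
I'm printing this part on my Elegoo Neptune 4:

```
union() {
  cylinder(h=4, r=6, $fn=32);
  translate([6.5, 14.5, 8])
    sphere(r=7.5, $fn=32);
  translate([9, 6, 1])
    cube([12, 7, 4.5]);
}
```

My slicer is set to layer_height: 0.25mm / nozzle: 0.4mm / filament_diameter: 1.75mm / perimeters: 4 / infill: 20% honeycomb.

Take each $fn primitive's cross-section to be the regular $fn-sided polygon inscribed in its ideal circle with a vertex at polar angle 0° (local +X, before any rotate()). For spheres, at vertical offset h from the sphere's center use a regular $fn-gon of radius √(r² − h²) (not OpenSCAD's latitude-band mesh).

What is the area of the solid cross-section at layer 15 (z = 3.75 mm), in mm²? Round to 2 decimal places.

At z = 3.75 mm: the r=6 cylinder gives a regular 32-gon of circumradius 6 (constant along its height) (area = (32/2)·6.000²·sin(360°/32) = 112.37 mm²); the sphere at (6.5, 14.5): section is a regular 32-gon, circumradius = √(r²−h²) = √(7.5²−4.25²) = 6.180 (area = (32/2)·6.180²·sin(360°/32) = 119.20 mm²); the cube at (9, 6) is present — its section is the full 12×7 rectangle (area 84.00 mm²); Combining (union): the regions partially overlap — summed areas 315.57 mm² minus the doubly-counted overlap 9.43 mm² gives 306.14 mm² — area = 306.14 mm². Overall, the cross-section has 2 separate islands. Net area = 306.14 mm².

306.14 mm²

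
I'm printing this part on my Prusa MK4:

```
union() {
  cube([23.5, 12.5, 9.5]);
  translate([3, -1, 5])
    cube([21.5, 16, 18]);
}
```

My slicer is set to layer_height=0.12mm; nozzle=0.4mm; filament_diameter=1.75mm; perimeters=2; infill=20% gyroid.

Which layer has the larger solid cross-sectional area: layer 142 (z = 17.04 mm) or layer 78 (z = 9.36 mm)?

Layer 142 (z = 17.04): the cube does not reach this height (z outside [0, 9.5]); the cube at (3, -1) (footprint 21.5×16) is included at this height (area 344.00 mm²); Taking the union: only the 21.5×16 cube at (3, -1) is present, so the union is just that shape — area = 344.00 mm². So its area = 344.00 mm². Layer 78 (z = 9.36): the 23.5×12.5 cube contributes its full rectangle (area 293.75 mm²); the cube at (3, -1) (footprint 21.5×16) is included at this height (area 344.00 mm²); Merging all regions: the regions partially overlap — summed areas 637.75 mm² minus the doubly-counted overlap 256.25 mm² gives 381.50 mm² — area = 381.50 mm². So its area = 381.50 mm². Layer 78 is larger (381.50 vs 344.00 mm²).

layer 78 (z = 9.36 mm)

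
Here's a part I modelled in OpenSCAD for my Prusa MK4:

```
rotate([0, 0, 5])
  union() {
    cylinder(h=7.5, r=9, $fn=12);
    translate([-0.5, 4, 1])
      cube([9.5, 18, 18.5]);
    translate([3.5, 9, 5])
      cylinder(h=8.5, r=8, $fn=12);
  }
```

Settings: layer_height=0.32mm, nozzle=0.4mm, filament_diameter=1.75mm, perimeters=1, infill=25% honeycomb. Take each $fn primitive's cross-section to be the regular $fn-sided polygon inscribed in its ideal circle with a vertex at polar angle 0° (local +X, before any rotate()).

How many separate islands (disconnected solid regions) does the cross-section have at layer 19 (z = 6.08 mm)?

1

At z = 6.08 mm: the r=9 cylinder gives a regular 12-gon of circumradius 9 (constant along its height); the cube at (-0.5, 4) (footprint 9.5×18) is included at this height; the r=8 cylinder at (3.5, 9) gives a regular 12-gon of circumradius 8 (constant along its height); Merging all regions: the regions partially overlap (shared area 182.17 mm²), so overlapping operands fuse into one piece — 1 connected region; (rotated 5° about Z; rotation is an isometry so areas/perimeters/island counts are preserved). Overall, the cross-section is a single solid region. Island count = 1.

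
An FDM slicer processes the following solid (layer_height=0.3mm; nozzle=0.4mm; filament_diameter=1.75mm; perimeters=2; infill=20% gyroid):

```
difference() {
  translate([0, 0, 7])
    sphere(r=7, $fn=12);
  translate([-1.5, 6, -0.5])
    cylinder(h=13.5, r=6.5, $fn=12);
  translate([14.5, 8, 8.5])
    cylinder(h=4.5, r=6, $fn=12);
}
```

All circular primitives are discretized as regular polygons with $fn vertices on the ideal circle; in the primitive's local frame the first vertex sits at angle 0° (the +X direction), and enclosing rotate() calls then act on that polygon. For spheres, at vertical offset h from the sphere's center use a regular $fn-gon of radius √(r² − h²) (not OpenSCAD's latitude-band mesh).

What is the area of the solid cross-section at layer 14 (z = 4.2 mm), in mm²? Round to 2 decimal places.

At z = 4.2 mm: the r=7 sphere contributes a regular 12-gon of circumradius √(7²−2.8²) = 6.416 (area = (12/2)·6.416²·sin(360°/12) = 123.48 mm²); the r=6.5 cylinder at (-1.5, 6) contributes a regular 12-gon of circumradius 6.5 (area = (12/2)·6.500²·sin(360°/12) = 126.75 mm²); the cylinder at (14.5, 8) is absent (z outside [8.5, 13]); Taking the first minus the rest: starting from the r=7 sphere (123.48 mm²), the r=6.5 cylinder at (-1.5, 6) partially overlaps it — only the 50.28 mm² overlap (of its 126.75 mm²) is removed, clipping the outline — area = 73.20 mm². Overall, the cross-section is a single solid region. Net area = 73.20 mm².

73.20 mm²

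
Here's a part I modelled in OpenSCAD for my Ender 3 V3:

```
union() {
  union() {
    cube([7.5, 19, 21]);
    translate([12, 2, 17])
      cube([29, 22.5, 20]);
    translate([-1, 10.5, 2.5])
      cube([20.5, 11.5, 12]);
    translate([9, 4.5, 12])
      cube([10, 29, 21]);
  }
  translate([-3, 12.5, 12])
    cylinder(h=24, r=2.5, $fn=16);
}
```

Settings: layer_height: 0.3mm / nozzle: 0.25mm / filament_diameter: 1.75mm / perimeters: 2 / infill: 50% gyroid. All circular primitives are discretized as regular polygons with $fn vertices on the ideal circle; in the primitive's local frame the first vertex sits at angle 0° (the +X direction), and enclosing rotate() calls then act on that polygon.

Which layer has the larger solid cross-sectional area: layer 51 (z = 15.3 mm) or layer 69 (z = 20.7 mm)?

layer 69 (z = 20.7 mm)

Layer 51 (z = 15.3): the 7.5×19 cube contributes its full rectangle (area 142.50 mm²); the cube at (12, 2) is absent (z outside [17, 37]); the cube at (-1, 10.5) is not intersected at this z (z outside [2.5, 14.5]); the cube at (9, 4.5) (footprint 10×29) is included at this height (area 290.00 mm²); Taking the union: the 2 present regions are separate (no shared area or edge), so areas and boundary lengths simply add and each stays a separate island — area = 432.50 mm²; the cylinder at (-3, 12.5): section is a regular 16-gon, circumradius r=2.5 (area = (16/2)·2.500²·sin(360°/16) = 19.13 mm²); Combining (union): the 2 present regions are separate (no shared area or edge), so areas and boundary lengths simply add and each stays a separate island — area = 451.63 mm². So its area = 451.63 mm². Layer 69 (z = 20.7): the cube is present — its section is the full 7.5×19 rectangle (area 142.50 mm²); the cube at (12, 2) is present — its section is the full 29×22.5 rectangle (area 652.50 mm²); the cube at (-1, 10.5) is not intersected at this z (z outside [2.5, 14.5]); the 10×29 cube at (9, 4.5) contributes its full rectangle (area 290.00 mm²); Merging all regions: the regions partially overlap — summed areas 1085.00 mm² minus the doubly-counted overlap 140.00 mm² gives 945.00 mm² — area = 945.00 mm²; the cylinder at (-3, 12.5): section is a regular 16-gon, circumradius r=2.5 (area = (16/2)·2.500²·sin(360°/16) = 19.13 mm²); Merging all regions: the 2 present regions are separate (no shared area or edge), so areas and boundary lengths simply add and each stays a separate island — area = 964.13 mm². So its area = 964.13 mm². Layer 69 is larger (964.13 vs 451.63 mm²).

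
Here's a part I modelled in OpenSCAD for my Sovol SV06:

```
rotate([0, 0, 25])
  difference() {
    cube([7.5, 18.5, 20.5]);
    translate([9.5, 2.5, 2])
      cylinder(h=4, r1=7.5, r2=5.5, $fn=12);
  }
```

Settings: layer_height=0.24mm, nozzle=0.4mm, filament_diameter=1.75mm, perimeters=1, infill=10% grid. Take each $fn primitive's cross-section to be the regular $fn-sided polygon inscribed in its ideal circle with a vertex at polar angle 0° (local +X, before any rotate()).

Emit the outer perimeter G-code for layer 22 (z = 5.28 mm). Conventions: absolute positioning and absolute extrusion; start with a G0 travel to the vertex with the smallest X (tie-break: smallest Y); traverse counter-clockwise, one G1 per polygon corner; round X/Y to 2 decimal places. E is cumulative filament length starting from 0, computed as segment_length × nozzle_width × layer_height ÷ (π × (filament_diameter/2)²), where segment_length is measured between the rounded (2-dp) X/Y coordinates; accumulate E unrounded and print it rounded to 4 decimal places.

At z = 5.28 mm: the cube (footprint 7.5×18.5) is included at this height; the cone at (9.5, 2.5) (r1=7.5→r2=5.5) has section circumradius 5.860 here — a regular 12-gon; After the difference (first − rest): starting from the 7.5×18.5 cube, the cone at (9.5, 2.5) partially overlaps it — only the 23.38 mm² overlap (of its 103.02 mm²) is removed, clipping the outline — 1 connected region; (whole slice rotated 25° about Z — lengths, areas and connectivity unchanged). The outline is a single polygon with 8 vertices. Extrusion per mm of travel: 0.4 × 0.24 / (π × 0.875²) = 0.039912. Accumulating E over each segment gives final E = 2.0203.

G0 X-7.82 Y16.77 Z5.28
G1 X0.00 Y0.00 E0.7385
G1 X3.91 Y1.82 E0.9107
G1 X2.24 Y3.80 E1.0140
G1 X1.72 Y6.79 E1.1352
G1 X2.75 Y9.64 E1.2561
G1 X3.49 Y10.26 E1.2946
G1 X-1.02 Y19.94 E1.7209
G1 X-7.82 Y16.77 E2.0203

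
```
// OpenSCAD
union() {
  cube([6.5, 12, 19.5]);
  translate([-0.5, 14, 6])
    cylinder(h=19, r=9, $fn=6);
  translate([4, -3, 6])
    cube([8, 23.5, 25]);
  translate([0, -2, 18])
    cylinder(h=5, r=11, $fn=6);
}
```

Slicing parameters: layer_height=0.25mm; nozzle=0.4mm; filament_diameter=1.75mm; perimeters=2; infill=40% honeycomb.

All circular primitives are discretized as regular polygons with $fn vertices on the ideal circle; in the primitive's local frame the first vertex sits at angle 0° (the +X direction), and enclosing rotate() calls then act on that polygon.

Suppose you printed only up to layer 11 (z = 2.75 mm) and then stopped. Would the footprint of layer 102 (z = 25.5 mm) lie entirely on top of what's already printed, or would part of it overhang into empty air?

Compare the two slices. At z = 2.75: the cube (footprint 6.5×12) is included at this height (area 78.00 mm²); the cylinder at (-0.5, 14) is absent (z outside [6, 25]); the cube at (4, -3) does not reach this height (z outside [6, 31]); the cylinder at (0, -2) does not reach this height (z outside [18, 23]); Merging all regions: only the 6.5×12 cube is present, so the union is just that shape — area = 78.00 mm². At z = 25.5: the cube does not reach this height (z outside [0, 19.5]); the cylinder at (-0.5, 14) is absent (z outside [6, 25]); the cube at (4, -3) (footprint 8×23.5) is included at this height (area 188.00 mm²); the cylinder at (0, -2) is not intersected at this z (z outside [18, 23]); Combining (union): only the 8×23.5 cube at (4, -3) is present, so the union is just that shape — area = 188.00 mm². Checking containment: at z = 25.5 the cross-section extends beyond the z = 2.75 cross-section by about 158.00 mm².

part overhangs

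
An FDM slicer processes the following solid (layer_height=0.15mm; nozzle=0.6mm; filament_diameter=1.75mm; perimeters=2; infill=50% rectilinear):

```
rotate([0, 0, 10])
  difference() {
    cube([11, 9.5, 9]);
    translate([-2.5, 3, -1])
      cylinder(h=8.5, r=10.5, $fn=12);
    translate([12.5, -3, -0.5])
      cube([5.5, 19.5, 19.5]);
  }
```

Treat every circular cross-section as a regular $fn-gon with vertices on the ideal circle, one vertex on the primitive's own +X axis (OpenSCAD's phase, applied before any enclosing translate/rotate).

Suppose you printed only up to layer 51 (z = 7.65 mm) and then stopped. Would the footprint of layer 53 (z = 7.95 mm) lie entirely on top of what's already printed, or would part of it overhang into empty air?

Compare the two slices. At z = 7.65: the cube is present — its section is the full 11×9.5 rectangle (area 104.50 mm²); the cylinder at (-2.5, 3) is absent (z outside [-1, 7.5]); the cube at (12.5, -3) (footprint 5.5×19.5) is included at this height (area 107.25 mm²); Taking the first minus the rest: starting from the 11×9.5 cube (104.50 mm²), the 5.5×19.5 cube at (12.5, -3) misses the remaining region (no effect) — area = 104.50 mm²; (rotated 10° about Z; rotation is an isometry so areas/perimeters/island counts are preserved). At z = 7.95: the 11×9.5 cube contributes its full rectangle (area 104.50 mm²); the cylinder at (-2.5, 3) does not reach this height (z outside [-1, 7.5]); the 5.5×19.5 cube at (12.5, -3) contributes its full rectangle (area 107.25 mm²); After the difference (first − rest): starting from the 11×9.5 cube (104.50 mm²), the 5.5×19.5 cube at (12.5, -3) misses the remaining region (no effect) — area = 104.50 mm²; (whole slice rotated 10° about Z — lengths, areas and connectivity unchanged). Checking containment: the cross-section at z = 7.95 is a subset of the cross-section at z = 7.65.

entirely on top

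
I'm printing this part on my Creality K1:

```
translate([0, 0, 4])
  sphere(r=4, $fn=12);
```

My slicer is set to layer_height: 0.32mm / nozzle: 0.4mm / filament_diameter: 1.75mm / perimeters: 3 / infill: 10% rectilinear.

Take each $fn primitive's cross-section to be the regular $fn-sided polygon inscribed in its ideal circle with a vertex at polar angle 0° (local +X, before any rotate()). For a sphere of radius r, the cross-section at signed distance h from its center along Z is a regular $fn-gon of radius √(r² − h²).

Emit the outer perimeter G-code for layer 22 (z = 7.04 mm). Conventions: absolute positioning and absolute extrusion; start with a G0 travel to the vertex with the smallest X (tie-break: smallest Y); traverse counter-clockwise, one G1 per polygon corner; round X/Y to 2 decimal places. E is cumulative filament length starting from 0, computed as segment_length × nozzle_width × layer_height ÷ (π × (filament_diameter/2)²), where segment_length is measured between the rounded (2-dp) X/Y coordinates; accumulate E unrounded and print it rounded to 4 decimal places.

G0 X-2.60 Y0.00 Z7.04
G1 X-2.25 Y-1.30 E0.0716
G1 X-1.30 Y-2.25 E0.1431
G1 X0.00 Y-2.60 E0.2148
G1 X1.30 Y-2.25 E0.2864
G1 X2.25 Y-1.30 E0.3579
G1 X2.60 Y0.00 E0.4296
G1 X2.25 Y1.30 E0.5012
G1 X1.30 Y2.25 E0.5727
G1 X0.00 Y2.60 E0.6444
G1 X-1.30 Y2.25 E0.7160
G1 X-2.25 Y1.30 E0.7875
G1 X-2.60 Y0.00 E0.8591

At z = 7.04 mm: the sphere: section is a regular 12-gon, circumradius = √(r²−h²) = √(4²−3.04²) = 2.600. The outline is a single polygon with 12 vertices. Extrusion per mm of travel: 0.4 × 0.32 / (π × 0.875²) = 0.053216. Accumulating E over each segment gives final E = 0.8591.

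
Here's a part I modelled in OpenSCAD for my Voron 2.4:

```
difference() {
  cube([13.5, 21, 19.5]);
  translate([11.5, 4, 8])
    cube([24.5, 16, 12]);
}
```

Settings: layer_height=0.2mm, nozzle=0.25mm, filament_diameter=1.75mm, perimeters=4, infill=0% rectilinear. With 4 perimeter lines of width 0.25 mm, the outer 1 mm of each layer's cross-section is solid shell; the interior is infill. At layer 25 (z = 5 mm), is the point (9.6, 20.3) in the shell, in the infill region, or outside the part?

At z = 5 mm: the 13.5×21 cube contributes its full rectangle; the cube at (11.5, 4) does not reach this height (z outside [8, 20]); After the difference (first − rest): none of the subtracted shapes is present at this height, so the 13.5×21 cube is unchanged — 1 connected region. Overall, the cross-section is a single solid region. The nearest boundary edge runs (13.50, 21.00)→(0.00, 21.00); distance from the point to it = 0.70 mm. The point is inside the cross-section, 0.70 mm from the nearest boundary — within the 1 mm shell band (4 × 0.25).

shell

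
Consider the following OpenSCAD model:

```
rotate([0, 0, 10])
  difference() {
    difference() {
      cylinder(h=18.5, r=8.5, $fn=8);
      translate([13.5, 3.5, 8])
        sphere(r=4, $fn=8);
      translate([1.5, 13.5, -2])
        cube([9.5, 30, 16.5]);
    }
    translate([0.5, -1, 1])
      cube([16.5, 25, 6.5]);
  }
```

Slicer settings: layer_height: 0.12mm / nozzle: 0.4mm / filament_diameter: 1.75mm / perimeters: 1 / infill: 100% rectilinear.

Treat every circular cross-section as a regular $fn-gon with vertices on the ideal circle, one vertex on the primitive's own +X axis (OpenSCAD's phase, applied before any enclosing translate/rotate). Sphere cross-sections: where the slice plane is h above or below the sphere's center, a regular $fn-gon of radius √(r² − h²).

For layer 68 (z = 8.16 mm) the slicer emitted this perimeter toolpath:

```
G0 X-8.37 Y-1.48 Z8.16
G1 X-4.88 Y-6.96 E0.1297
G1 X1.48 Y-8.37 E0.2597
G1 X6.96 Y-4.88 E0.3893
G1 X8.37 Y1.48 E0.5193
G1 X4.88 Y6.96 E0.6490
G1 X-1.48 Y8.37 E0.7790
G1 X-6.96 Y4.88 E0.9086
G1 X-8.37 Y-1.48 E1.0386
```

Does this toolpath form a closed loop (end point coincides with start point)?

Start point (G0): (-8.37, -1.48). End point (last G1): the path returns to the start — closed.

yes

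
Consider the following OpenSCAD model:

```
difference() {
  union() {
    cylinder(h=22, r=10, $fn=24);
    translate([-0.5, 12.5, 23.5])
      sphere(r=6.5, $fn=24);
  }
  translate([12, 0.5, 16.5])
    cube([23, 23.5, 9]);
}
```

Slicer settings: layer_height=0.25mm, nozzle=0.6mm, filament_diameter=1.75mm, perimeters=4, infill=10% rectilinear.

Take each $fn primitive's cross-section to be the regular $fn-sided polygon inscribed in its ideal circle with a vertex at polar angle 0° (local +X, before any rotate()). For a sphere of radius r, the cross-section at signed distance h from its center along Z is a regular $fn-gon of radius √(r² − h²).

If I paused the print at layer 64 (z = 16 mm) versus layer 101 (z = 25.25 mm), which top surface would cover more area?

Layer 64 (z = 16): the r=10 cylinder contributes a regular 24-gon of circumradius 10 (area = (24/2)·10.000²·sin(360°/24) = 310.58 mm²); the sphere at (-0.5, 12.5) is not intersected at this z (|z−center|=7.500 > r=6.5); Taking the union: only the r=10 cylinder is present, so the union is just that shape — area = 310.58 mm²; the cube at (12, 0.5) does not reach this height (z outside [16.5, 25.5]); Taking the first minus the rest: none of the subtracted shapes is present at this height, so the result so far is unchanged — area = 310.58 mm². So its area = 310.58 mm². Layer 101 (z = 25.25): the cylinder is not intersected at this z (z outside [0, 22]); the r=6.5 sphere at (-0.5, 12.5) slices to a regular 24-gon of circumradius 6.260 (√(r²−h²) with h=1.75 from center) (area = (24/2)·6.260²·sin(360°/24) = 121.71 mm²); Taking the union: only the r=6.5 sphere at (-0.5, 12.5) is present, so the union is just that shape — area = 121.71 mm²; the cube at (12, 0.5) is present — its section is the full 23×23.5 rectangle (area 540.50 mm²); Subtracting the remaining from the first: starting from that combined region (121.71 mm²), the 23×23.5 cube at (12, 0.5) misses the remaining region (no effect) — area = 121.71 mm². So its area = 121.71 mm². Layer 64 is larger (310.58 vs 121.71 mm²).

layer 64 (z = 16 mm)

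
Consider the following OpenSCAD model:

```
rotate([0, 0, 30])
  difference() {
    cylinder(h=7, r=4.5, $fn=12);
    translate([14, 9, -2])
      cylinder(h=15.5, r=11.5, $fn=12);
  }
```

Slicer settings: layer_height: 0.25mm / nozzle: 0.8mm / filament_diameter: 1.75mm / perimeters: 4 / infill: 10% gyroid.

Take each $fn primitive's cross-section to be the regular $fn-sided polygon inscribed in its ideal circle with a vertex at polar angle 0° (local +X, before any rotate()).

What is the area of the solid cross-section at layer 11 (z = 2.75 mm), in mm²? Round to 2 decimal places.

At z = 2.75 mm: the r=4.5 cylinder gives a regular 12-gon of circumradius 4.5 (constant along its height) (area = (12/2)·4.500²·sin(360°/12) = 60.75 mm²); the cylinder at (14, 9): section is a regular 12-gon, circumradius r=11.5 (area = (12/2)·11.500²·sin(360°/12) = 396.75 mm²); Taking the first minus the rest: starting from the r=4.5 cylinder (60.75 mm²), the r=11.5 cylinder at (14, 9) misses the remaining region (no effect) — area = 60.75 mm²; (rotated 30° about Z; rotation is an isometry so areas/perimeters/island counts are preserved). Overall, the cross-section is a single solid region. Net area = 60.75 mm².

60.75 mm²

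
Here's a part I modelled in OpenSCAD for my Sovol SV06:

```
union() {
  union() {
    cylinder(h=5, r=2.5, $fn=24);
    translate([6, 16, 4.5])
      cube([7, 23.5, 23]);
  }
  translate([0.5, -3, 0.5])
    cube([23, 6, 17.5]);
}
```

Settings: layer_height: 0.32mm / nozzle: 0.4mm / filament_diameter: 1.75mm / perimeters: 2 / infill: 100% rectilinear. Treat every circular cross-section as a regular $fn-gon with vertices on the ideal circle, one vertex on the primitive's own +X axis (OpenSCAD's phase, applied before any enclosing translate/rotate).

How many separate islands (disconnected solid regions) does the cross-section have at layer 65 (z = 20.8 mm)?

1

At z = 20.8 mm: the cylinder is not intersected at this z (z outside [0, 5]); the cube at (6, 16) (footprint 7×23.5) is included at this height; Combining (union): only the 7×23.5 cube at (6, 16) is present, so the union is just that shape — 1 connected region; the cube at (0.5, -3) does not reach this height (z outside [0.5, 18]); Merging all regions: only that combined region is present, so the union is just that shape — 1 connected region. Overall, the cross-section is a single solid region. Island count = 1.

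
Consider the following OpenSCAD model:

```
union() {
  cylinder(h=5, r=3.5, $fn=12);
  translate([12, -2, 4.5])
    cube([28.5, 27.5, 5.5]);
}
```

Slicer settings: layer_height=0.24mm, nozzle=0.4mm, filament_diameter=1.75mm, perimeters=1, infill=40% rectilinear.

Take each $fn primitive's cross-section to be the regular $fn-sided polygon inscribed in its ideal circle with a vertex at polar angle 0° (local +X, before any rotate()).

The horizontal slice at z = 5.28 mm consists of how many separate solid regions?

At z = 5.28 mm: the cylinder does not reach this height (z outside [0, 5]); the 28.5×27.5 cube at (12, -2) contributes its full rectangle; Taking the union: only the 28.5×27.5 cube at (12, -2) is present, so the union is just that shape — 1 connected region. The result has 1 disconnected region.

1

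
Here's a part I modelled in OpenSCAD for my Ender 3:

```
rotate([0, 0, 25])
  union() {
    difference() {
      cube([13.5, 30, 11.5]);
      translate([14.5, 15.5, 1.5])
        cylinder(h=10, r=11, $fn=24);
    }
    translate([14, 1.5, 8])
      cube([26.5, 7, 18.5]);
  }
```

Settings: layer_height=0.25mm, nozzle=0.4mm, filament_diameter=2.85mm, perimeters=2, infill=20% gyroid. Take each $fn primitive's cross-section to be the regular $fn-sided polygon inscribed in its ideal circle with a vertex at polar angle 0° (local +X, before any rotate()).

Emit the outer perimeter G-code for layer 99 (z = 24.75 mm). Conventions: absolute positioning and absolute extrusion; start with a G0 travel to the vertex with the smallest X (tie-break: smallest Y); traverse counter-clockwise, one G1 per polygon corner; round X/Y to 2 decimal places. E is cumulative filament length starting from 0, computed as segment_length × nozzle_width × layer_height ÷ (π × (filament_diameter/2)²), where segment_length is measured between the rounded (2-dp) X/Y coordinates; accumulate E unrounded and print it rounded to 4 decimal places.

G0 X9.10 Y13.62 Z24.75
G1 X12.05 Y7.28 E0.1096
G1 X36.07 Y18.48 E0.5251
G1 X33.11 Y24.82 E0.6347
G1 X9.10 Y13.62 E1.0500

At z = 24.75 mm: the cube does not reach this height (z outside [0, 11.5]); the cylinder at (14.5, 15.5) is not intersected at this z (z outside [1.5, 11.5]); Subtracting the remaining from the first: the first operand is absent here, so nothing remains; the 26.5×7 cube at (14, 1.5) contributes its full rectangle; Taking the union: only the 26.5×7 cube at (14, 1.5) is present, so the union is just that shape — 1 connected region; (rotated 25° about Z; rotation is an isometry so areas/perimeters/island counts are preserved). The outline is a single polygon with 4 vertices. Extrusion per mm of travel: 0.4 × 0.25 / (π × 1.425²) = 0.015675. Accumulating E over each segment gives final E = 1.0500.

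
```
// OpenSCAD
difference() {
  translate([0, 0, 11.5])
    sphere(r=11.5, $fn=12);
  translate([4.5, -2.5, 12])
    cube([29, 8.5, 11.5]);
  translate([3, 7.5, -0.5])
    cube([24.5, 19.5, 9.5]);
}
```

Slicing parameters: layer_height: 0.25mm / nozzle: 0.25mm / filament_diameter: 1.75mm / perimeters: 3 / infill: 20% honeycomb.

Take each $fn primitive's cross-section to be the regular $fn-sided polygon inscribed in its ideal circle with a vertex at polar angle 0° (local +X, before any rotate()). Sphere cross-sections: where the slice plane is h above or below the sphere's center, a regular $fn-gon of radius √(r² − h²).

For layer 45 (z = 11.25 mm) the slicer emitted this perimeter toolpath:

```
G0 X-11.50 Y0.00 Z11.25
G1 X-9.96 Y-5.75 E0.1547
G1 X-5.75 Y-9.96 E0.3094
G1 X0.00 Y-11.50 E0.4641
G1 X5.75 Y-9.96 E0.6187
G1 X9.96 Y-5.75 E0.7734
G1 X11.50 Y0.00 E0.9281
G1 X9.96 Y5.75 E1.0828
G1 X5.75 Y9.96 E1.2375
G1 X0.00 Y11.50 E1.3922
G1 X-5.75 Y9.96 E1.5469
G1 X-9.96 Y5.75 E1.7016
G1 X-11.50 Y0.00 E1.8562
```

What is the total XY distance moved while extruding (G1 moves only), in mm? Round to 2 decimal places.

Sum the Euclidean lengths of each G1 segment: total = 71.44 mm.

71.44 mm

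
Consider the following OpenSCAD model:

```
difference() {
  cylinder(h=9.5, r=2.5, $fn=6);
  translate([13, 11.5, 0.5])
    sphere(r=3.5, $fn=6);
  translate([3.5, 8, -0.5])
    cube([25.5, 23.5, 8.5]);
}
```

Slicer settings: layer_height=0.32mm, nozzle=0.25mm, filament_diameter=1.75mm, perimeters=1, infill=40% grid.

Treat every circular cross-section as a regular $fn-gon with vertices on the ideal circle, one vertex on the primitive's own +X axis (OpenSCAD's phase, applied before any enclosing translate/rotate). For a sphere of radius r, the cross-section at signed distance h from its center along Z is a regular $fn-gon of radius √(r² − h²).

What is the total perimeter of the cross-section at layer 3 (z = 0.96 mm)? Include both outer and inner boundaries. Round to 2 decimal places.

15.00 mm

At z = 0.96 mm: the r=2.5 cylinder contributes a regular 6-gon of circumradius 2.5 (perimeter = 2·6·2.500·sin(180°/6) = 15.00 mm); the r=3.5 sphere at (13, 11.5) slices to a regular 6-gon of circumradius 3.470 (√(r²−h²) with h=0.46 from center) (perimeter = 2·6·3.470·sin(180°/6) = 20.82 mm); the cube at (3.5, 8) is present — its section is the full 25.5×23.5 rectangle (perimeter 98.00 mm); After the difference (first − rest): starting from the r=2.5 cylinder, the r=3.5 sphere at (13, 11.5) misses the remaining region (no effect); the 25.5×23.5 cube at (3.5, 8) misses the remaining region (no effect) — boundary = 15.00 mm. Overall, the cross-section is a single solid region. Total boundary length (outer) = 15.00 mm.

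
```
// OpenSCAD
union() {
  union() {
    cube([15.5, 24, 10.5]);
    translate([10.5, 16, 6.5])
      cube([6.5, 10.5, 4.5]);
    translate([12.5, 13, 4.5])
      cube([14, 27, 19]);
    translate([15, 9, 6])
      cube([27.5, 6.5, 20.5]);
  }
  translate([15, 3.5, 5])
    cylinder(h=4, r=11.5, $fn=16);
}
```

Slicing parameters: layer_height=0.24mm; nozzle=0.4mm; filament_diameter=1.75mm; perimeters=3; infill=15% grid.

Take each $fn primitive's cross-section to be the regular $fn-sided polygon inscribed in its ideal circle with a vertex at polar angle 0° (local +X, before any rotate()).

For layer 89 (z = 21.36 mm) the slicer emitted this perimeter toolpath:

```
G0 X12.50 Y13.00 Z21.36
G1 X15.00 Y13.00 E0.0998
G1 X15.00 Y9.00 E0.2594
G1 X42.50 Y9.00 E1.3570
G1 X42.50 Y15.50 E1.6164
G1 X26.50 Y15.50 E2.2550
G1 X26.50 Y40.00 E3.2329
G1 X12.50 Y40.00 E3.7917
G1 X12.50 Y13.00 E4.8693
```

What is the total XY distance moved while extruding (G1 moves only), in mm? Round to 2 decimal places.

Sum the Euclidean lengths of each G1 segment: total = 122.00 mm.

122.00 mm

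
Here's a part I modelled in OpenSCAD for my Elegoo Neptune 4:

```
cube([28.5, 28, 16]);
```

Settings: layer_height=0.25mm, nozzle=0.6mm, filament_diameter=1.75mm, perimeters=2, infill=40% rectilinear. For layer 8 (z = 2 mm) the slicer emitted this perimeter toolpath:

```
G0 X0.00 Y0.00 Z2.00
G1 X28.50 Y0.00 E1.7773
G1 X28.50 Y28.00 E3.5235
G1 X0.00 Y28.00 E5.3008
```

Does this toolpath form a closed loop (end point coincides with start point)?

Start point (G0): (0.00, 0.00). End point (last G1): the path does not return to the start — open.

no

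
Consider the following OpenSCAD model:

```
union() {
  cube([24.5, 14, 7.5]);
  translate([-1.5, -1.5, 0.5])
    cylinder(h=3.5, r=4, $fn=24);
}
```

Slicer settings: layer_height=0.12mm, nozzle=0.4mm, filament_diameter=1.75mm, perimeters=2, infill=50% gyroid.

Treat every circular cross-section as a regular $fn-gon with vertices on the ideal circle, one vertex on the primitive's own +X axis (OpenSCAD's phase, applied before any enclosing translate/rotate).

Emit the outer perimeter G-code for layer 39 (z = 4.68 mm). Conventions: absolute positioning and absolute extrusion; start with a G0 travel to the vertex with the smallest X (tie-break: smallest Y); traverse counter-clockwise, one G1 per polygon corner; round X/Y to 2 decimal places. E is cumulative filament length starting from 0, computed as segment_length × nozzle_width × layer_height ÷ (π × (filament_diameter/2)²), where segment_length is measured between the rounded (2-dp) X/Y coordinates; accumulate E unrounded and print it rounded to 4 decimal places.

G0 X0.00 Y0.00 Z4.68
G1 X24.50 Y0.00 E0.4889
G1 X24.50 Y14.00 E0.7683
G1 X0.00 Y14.00 E1.2572
G1 X0.00 Y0.00 E1.5366

At z = 4.68 mm: the 24.5×14 cube contributes its full rectangle; the cylinder at (-1.5, -1.5) is absent (z outside [0.5, 4]); Combining (union): only the 24.5×14 cube is present, so the union is just that shape — 1 connected region. The outline is a single polygon with 4 vertices. Extrusion per mm of travel: 0.4 × 0.12 / (π × 0.875²) = 0.019956. Accumulating E over each segment gives final E = 1.5366.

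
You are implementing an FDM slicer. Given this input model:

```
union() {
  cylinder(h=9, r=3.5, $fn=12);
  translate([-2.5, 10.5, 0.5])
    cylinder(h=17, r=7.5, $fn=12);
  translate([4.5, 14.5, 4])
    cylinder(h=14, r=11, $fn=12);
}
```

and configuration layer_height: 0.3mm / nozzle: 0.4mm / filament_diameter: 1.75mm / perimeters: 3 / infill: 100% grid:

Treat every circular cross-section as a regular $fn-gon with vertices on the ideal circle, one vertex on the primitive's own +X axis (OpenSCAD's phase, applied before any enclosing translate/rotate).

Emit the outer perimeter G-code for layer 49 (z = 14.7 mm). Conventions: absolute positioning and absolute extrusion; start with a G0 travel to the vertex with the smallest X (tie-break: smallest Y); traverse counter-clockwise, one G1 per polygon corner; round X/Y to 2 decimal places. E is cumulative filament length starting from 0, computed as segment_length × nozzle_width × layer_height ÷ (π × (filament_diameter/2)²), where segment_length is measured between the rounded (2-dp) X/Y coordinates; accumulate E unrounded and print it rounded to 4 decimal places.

G0 X-10.00 Y10.50 Z14.70
G1 X-9.00 Y6.75 E0.1936
G1 X-6.25 Y4.00 E0.3877
G1 X-2.50 Y3.00 E0.5813
G1 X1.25 Y4.00 E0.7749
G1 X1.54 Y4.29 E0.7954
G1 X4.50 Y3.50 E0.9482
G1 X10.00 Y4.97 E1.2322
G1 X14.03 Y9.00 E1.5166
G1 X15.50 Y14.50 E1.8006
G1 X14.03 Y20.00 E2.0846
G1 X10.00 Y24.03 E2.3690
G1 X4.50 Y25.50 E2.6530
G1 X-1.00 Y24.03 E2.9370
G1 X-5.03 Y20.00 E3.2214
G1 X-5.80 Y17.12 E3.3701
G1 X-6.25 Y17.00 E3.3933
G1 X-9.00 Y14.25 E3.5874
G1 X-10.00 Y10.50 E3.7810

At z = 14.7 mm: the cylinder is not intersected at this z (z outside [0, 9]); the r=7.5 cylinder at (-2.5, 10.5) contributes a regular 12-gon of circumradius 7.5; the r=11 cylinder at (4.5, 14.5) gives a regular 12-gon of circumradius 11 (constant along its height); Merging all regions: the regions partially overlap (shared area 110.50 mm²), so overlapping operands fuse into one piece — 1 connected region. The outline is a single polygon with 18 vertices. Extrusion per mm of travel: 0.4 × 0.3 / (π × 0.875²) = 0.049890. Accumulating E over each segment gives final E = 3.7810.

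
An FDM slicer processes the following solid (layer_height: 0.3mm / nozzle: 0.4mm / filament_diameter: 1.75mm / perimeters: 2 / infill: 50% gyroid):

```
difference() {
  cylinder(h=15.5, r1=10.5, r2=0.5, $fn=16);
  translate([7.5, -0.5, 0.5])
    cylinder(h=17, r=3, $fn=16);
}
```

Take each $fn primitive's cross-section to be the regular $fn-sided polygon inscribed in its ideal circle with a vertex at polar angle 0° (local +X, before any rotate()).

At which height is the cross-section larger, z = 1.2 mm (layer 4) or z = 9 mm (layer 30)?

Layer 4 (z = 1.2): the cone (r1=10.5→r2=0.5) has section circumradius 9.726 here — a regular 16-gon (area = (16/2)·9.726²·sin(360°/16) = 289.59 mm²); the r=3 cylinder at (7.5, -0.5) contributes a regular 16-gon of circumradius 3 (area = (16/2)·3.000²·sin(360°/16) = 27.55 mm²); Subtracting the remaining from the first: starting from the cone (289.59 mm²), the r=3 cylinder at (7.5, -0.5) partially overlaps it — only the 24.58 mm² overlap (of its 27.55 mm²) is removed, clipping the outline — area = 265.01 mm². So its area = 265.01 mm². Layer 30 (z = 9): the cone (r1=10.5→r2=0.5) has section circumradius 4.694 here — a regular 16-gon (area = (16/2)·4.694²·sin(360°/16) = 67.44 mm²); the cylinder at (7.5, -0.5): section is a regular 16-gon, circumradius r=3 (area = (16/2)·3.000²·sin(360°/16) = 27.55 mm²); Taking the first minus the rest: starting from the cone (67.44 mm²), the r=3 cylinder at (7.5, -0.5) partially overlaps it — only the 0.07 mm² overlap (of its 27.55 mm²) is removed, clipping the outline — area = 67.37 mm². So its area = 67.37 mm². Layer 4 is larger (265.01 vs 67.37 mm²).

layer 4 (z = 1.2 mm)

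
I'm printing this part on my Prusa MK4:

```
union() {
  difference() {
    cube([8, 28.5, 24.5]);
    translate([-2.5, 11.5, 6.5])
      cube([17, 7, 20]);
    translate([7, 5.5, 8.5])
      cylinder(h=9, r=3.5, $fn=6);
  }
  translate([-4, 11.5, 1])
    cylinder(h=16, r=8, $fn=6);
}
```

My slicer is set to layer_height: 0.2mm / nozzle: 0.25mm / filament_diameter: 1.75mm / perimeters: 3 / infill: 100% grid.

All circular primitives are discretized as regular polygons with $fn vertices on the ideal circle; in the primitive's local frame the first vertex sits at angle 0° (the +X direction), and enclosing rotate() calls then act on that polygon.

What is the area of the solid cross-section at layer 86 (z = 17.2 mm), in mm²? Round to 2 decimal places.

150.02 mm²

At z = 17.2 mm: the 8×28.5 cube contributes its full rectangle (area 228.00 mm²); the cube at (-2.5, 11.5) (footprint 17×7) is included at this height (area 119.00 mm²); the cylinder at (7, 5.5): section is a regular 6-gon, circumradius r=3.5 (area = (6/2)·3.500²·sin(360°/6) = 31.83 mm²); Subtracting the remaining from the first: starting from the 8×28.5 cube (228.00 mm²), the 17×7 cube at (-2.5, 11.5) partially overlaps it — only the 56.00 mm² overlap (of its 119.00 mm²) is removed, clipping the outline; the r=3.5 cylinder at (7, 5.5) partially overlaps it — only the 21.98 mm² overlap (of its 31.83 mm²) is removed, clipping the outline — area = 150.02 mm²; the cylinder at (-4, 11.5) is absent (z outside [1, 17]); Combining (union): only that combined region is present, so the union is just that shape — area = 150.02 mm². Overall, the cross-section has 2 separate islands. Net area = 150.02 mm².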